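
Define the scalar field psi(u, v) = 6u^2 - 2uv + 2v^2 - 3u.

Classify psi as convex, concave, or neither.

psi is quadratic, so its Hessian is the constant matrix H = [[12, -2], [-2, 4]].
det(H) = 44, tr(H) = 16.
det(H) > 0 and tr(H) > 0, so H is positive definite everywhere: convex.

convex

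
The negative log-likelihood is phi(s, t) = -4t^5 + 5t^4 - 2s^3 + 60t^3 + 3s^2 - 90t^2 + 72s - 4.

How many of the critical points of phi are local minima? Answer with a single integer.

2

phi separates as a function of s plus a function of t, so ∇phi=0 decouples.
∂phi/∂s = -6(s - 4)(s + 3) = 0 at s ∈ {-3, 4}; ∂phi/∂t = -20t(t - 3)(t - 1)(t + 3) = 0 at t ∈ {-3, 0, 1, 3}.
The Hessian is diagonal: diag(phi_ss, phi_tt). Second derivatives: phi_ss(-3)=42, phi_ss(4)=-42; phi_tt(-3)=1440, phi_tt(0)=-180, phi_tt(1)=160, phi_tt(3)=-720.
Local minima occur where both diagonal entries positive: (-3, -3), (-3, 1). Count: 2.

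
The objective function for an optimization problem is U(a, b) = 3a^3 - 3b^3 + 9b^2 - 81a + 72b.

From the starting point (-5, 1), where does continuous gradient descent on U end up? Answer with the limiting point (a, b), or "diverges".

diverges

U is separable, so gradient descent decouples: a follows -∂U/∂a, b follows -∂U/∂b.
∂U/∂a = 9(a - 3)(a + 3); at a=-5 this is 144, so a decreases.
∂U/∂b = -9(b - 4)(b + 2); at b=1 this is 81, so b decreases.
The a-coordinate has no critical point in that direction and runs off to infinity.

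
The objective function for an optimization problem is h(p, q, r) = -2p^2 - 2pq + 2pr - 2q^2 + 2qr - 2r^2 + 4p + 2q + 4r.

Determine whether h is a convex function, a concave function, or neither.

concave

h is quadratic, so its Hessian is the constant matrix H = [[-4, -2, 2], [-2, -4, 2], [2, 2, -4]].
Leading principal minors: -4, 12, -32.
Signs alternate −, +, − ⇒ H ≺ 0 ⇒ concave.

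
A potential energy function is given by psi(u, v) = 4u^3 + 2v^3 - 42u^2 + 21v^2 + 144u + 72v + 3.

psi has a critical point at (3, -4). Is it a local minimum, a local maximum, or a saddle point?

The mixed partial ∂²psi/∂u∂v is 0, so the Hessian at any point is diag(psi_uu, psi_vv) = diag(12(2u - 7), 6(2v + 7)).
At (3, -4): H = diag(-12, -6).
Both eigenvalues are negative, so H is negative definite: a local maximum.

local maximum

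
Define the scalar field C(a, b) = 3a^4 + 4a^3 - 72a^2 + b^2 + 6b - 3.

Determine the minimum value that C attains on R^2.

C(a,b) separates as P(a) + Q(b) − 3, so its minimum is min P + min Q − 3.
P'(a) = 12a(a - 3)(a + 4) vanishes at a ∈ {-4, 0, 3}; Q'(b) = 2b + 6 vanishes at b ∈ {-3}.
Local minima of P (where P''>0): P(-4)=-640, P(3)=-297. Local minima of Q: Q(-3)=-9.
So the global minimum of C is P(-4) + Q(-3) − 3 = -640 − 9 − 3 = -652, attained at (-4, -3).

-652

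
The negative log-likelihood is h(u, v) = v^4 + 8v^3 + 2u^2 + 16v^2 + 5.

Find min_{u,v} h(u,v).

5

h(u,v) separates as P(u) + Q(v) + 5, so its minimum is min P + min Q + 5.
P'(u) = 4u vanishes at u ∈ {0}; Q'(v) = 4v(v + 2)(v + 4) vanishes at v ∈ {-4, -2, 0}.
Local minima of P (where P''>0): P(0)=0. Local minima of Q: Q(-4)=0, Q(0)=0.
So the global minimum of h is P(0) + Q(-4) + 5 = 0 + 0 + 5 = 5, attained at (0, -4).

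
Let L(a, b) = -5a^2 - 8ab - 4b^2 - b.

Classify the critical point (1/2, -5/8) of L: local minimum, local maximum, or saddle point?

The Hessian of L is constant: H = [[-10, -8], [-8, -8]].
det(H) = (-10)·(-8) − (-8)² = 16.
det(H) > 0 and tr(H) = -18 < 0, so H is negative definite and the point is a local maximum.

local maximum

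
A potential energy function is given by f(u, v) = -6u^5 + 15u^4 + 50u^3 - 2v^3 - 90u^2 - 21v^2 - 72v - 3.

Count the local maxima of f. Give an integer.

f separates as a function of u plus a function of v, so ∇f=0 decouples.
∂f/∂u = -30u(u - 3)(u - 1)(u + 2) = 0 at u ∈ {-2, 0, 1, 3}; ∂f/∂v = -6(v + 3)(v + 4) = 0 at v ∈ {-4, -3}.
The Hessian is diagonal: diag(f_uu, f_vv). Second derivatives: f_uu(-2)=900, f_uu(0)=-180, f_uu(1)=180, f_uu(3)=-900; f_vv(-4)=6, f_vv(-3)=-6.
Local maxima occur where both diagonal entries negative: (0, -3), (3, -3). Count: 2.

2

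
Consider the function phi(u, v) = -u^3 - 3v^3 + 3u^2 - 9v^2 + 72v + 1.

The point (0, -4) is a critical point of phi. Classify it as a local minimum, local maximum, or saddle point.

local minimum

The mixed partial ∂²phi/∂u∂v is 0, so the Hessian at any point is diag(phi_uu, phi_vv) = diag(6(-u + 1), -18(v + 1)).
At (0, -4): H = diag(6, 54).
Both eigenvalues are positive, so H is positive definite: a local minimum.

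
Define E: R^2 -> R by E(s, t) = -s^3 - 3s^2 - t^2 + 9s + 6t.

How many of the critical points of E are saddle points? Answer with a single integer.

E separates as a function of s plus a function of t, so ∇E=0 decouples.
∂E/∂s = -3(s - 1)(s + 3) = 0 at s ∈ {-3, 1}; ∂E/∂t = -2(t - 3) = 0 at t ∈ {3}.
The Hessian is diagonal: diag(E_ss, E_tt). Second derivatives: E_ss(-3)=12, E_ss(1)=-12; E_tt(3)=-2.
Saddle points occur where the two diagonal entries have opposite signs: (-3, 3). Count: 1.

1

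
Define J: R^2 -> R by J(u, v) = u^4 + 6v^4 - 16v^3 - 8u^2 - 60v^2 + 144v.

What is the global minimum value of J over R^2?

J(u,v) separates as P(u) + Q(v), so its minimum is min P + min Q.
P'(u) = 4u(u - 2)(u + 2) vanishes at u ∈ {-2, 0, 2}; Q'(v) = 24(v - 3)(v - 1)(v + 2) vanishes at v ∈ {-2, 1, 3}.
Local minima of P (where P''>0): P(-2)=-16, P(2)=-16. Local minima of Q: Q(-2)=-304, Q(3)=-54.
So the global minimum of J is P(-2) + Q(-2) = -16 − 304 = -320, attained at (-2, -2).

-320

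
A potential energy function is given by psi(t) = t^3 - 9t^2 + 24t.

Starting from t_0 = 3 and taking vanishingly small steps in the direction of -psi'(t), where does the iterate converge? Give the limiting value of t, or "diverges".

psi'(t) = 3(t - 4)(t - 2), so psi'(3) = -3.
Gradient descent moves in the -psi' direction, i.e. t is increasing.
The nearest critical point in that direction is t = 4, where psi'' = 6 > 0 (a local minimum). The iterate converges there.

4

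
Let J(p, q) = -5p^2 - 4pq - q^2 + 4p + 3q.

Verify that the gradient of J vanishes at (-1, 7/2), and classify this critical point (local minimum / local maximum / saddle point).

local maximum

∇J = (-10p - 4q + 4, -4p - 2q + 3); substituting (-1, 7/2) gives ∇J = (0, 0), so (-1, 7/2) is indeed a critical point.
The Hessian of J is constant: H = [[-10, -4], [-4, -2]].
det(H) = (-10)·(-2) − (-4)² = 4.
det(H) > 0 and tr(H) = -12 < 0, so H is negative definite and the point is a local maximum.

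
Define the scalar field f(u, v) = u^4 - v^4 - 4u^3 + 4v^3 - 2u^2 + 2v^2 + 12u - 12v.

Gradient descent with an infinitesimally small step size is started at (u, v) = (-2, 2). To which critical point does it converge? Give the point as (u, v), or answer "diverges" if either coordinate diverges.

f is separable, so gradient descent decouples: u follows -∂f/∂u, v follows -∂f/∂v.
∂f/∂u = 4(u - 3)(u - 1)(u + 1); at u=-2 this is -60, so u increases.
∂f/∂v = -4(v - 3)(v - 1)(v + 1); at v=2 this is 12, so v decreases.
u converges to its nearest critical value -1 (a local min of the u-part); v converges to 1. The iterate converges to (-1, 1).

(-1, 1)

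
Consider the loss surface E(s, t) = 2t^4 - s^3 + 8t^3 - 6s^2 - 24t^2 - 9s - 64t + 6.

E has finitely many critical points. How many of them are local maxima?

E separates as a function of s plus a function of t, so ∇E=0 decouples.
∂E/∂s = -3(s + 1)(s + 3) = 0 at s ∈ {-3, -1}; ∂E/∂t = 8(t - 2)(t + 1)(t + 4) = 0 at t ∈ {-4, -1, 2}.
The Hessian is diagonal: diag(E_ss, E_tt). Second derivatives: E_ss(-3)=6, E_ss(-1)=-6; E_tt(-4)=144, E_tt(-1)=-72, E_tt(2)=144.
Local maxima occur where both diagonal entries negative: (-1, -1). Count: 1.

1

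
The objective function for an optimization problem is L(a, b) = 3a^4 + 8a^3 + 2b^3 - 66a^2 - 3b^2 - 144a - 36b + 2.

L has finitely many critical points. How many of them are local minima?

2

L separates as a function of a plus a function of b, so ∇L=0 decouples.
∂L/∂a = 12(a - 3)(a + 1)(a + 4) = 0 at a ∈ {-4, -1, 3}; ∂L/∂b = 6(b - 3)(b + 2) = 0 at b ∈ {-2, 3}.
The Hessian is diagonal: diag(L_aa, L_bb). Second derivatives: L_aa(-4)=252, L_aa(-1)=-144, L_aa(3)=336; L_bb(-2)=-30, L_bb(3)=30.
Local minima occur where both diagonal entries positive: (-4, 3), (3, 3). Count: 2.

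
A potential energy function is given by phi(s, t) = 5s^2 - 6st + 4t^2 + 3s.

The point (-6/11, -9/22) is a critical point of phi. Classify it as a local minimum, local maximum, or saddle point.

The Hessian of phi is constant: H = [[10, -6], [-6, 8]].
det(H) = 10·8 − (-6)² = 44.
det(H) > 0 and tr(H) = 18 > 0, so H is positive definite and the point is a local minimum.

local minimum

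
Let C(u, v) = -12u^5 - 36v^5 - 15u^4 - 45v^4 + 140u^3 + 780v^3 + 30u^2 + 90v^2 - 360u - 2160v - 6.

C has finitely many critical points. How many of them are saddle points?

8

C separates as a function of u plus a function of v, so ∇C=0 decouples.
∂C/∂u = -60(u - 2)(u - 1)(u + 1)(u + 3) = 0 at u ∈ {-3, -1, 1, 2}; ∂C/∂v = -180(v - 3)(v - 1)(v + 1)(v + 4) = 0 at v ∈ {-4, -1, 1, 3}.
The Hessian is diagonal: diag(C_uu, C_vv). Second derivatives: C_uu(-3)=2400, C_uu(-1)=-720, C_uu(1)=480, C_uu(2)=-900; C_vv(-4)=18900, C_vv(-1)=-4320, C_vv(1)=3600, C_vv(3)=-10080.
Saddle points occur where the two diagonal entries have opposite signs: (-3, -1), (-3, 3), (-1, -4), (-1, 1), (1, -1), (1, 3), (2, -4), (2, 1). Count: 8.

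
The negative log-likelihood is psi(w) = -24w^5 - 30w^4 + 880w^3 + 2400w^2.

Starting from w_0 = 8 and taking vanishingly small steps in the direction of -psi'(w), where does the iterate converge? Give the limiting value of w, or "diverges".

diverges

psi'(w) = -120w(w - 5)(w + 2)(w + 4), so psi'(8) = -345600.
Gradient descent moves in the -psi' direction, i.e. w is increasing.
There is no critical point above w=8, and psi' keeps the same sign, so the iterate runs off to +∞.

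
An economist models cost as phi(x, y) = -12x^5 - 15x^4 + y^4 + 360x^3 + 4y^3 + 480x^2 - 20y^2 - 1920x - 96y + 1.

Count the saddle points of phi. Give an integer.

phi separates as a function of x plus a function of y, so ∇phi=0 decouples.
∂phi/∂x = -60(x - 4)(x - 1)(x + 2)(x + 4) = 0 at x ∈ {-4, -2, 1, 4}; ∂phi/∂y = 4(y - 3)(y + 2)(y + 4) = 0 at y ∈ {-4, -2, 3}.
The Hessian is diagonal: diag(phi_xx, phi_yy). Second derivatives: phi_xx(-4)=4800, phi_xx(-2)=-2160, phi_xx(1)=2700, phi_xx(4)=-8640; phi_yy(-4)=56, phi_yy(-2)=-40, phi_yy(3)=140.
Saddle points occur where the two diagonal entries have opposite signs: (-4, -2), (-2, -4), (-2, 3), (1, -2), (4, -4), (4, 3). Count: 6.

6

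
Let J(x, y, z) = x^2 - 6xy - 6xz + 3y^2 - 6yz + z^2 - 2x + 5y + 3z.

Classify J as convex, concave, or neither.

neither

J is quadratic, so its Hessian is the constant matrix H = [[2, -6, -6], [-6, 6, -6], [-6, -6, 2]].
Leading principal minors: 2, -24, -768.
Neither pattern holds ⇒ H is indefinite ⇒ neither convex nor concave.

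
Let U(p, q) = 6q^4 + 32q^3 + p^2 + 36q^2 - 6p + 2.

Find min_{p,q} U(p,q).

-61

U(p,q) separates as A(p) + B(q) + 2, so its minimum is min A + min B + 2.
A'(p) = 2p - 6 vanishes at p ∈ {3}; B'(q) = 24q(q + 1)(q + 3) vanishes at q ∈ {-3, -1, 0}.
Local minima of A (where A''>0): A(3)=-9. Local minima of B: B(-3)=-54, B(0)=0.
So the global minimum of U is A(3) + B(-3) + 2 = -9 − 54 + 2 = -61, attained at (3, -3).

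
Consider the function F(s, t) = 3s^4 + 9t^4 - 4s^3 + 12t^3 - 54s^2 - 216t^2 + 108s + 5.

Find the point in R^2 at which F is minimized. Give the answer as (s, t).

(-3, -4)

F(s,t) separates as P(s) + Q(t) + 5, so its minimum is min P + min Q + 5.
P'(s) = 12(s - 3)(s - 1)(s + 3) vanishes at s ∈ {-3, 1, 3}; Q'(t) = 36t(t - 3)(t + 4) vanishes at t ∈ {-4, 0, 3}.
Local minima of P (where P''>0): P(-3)=-459, P(3)=-27. Local minima of Q: Q(-4)=-1920, Q(3)=-891.
So the global minimum of F is P(-3) + Q(-4) + 5 = -459 − 1920 + 5 = -2374, attained at (-3, -4).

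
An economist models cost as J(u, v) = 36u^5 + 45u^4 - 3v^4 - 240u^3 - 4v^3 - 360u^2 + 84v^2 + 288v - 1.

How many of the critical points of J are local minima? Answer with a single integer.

2

J separates as a function of u plus a function of v, so ∇J=0 decouples.
∂J/∂u = 180u(u - 2)(u + 1)(u + 2) = 0 at u ∈ {-2, -1, 0, 2}; ∂J/∂v = -12(v - 4)(v + 2)(v + 3) = 0 at v ∈ {-3, -2, 4}.
The Hessian is diagonal: diag(J_uu, J_vv). Second derivatives: J_uu(-2)=-1440, J_uu(-1)=540, J_uu(0)=-720, J_uu(2)=4320; J_vv(-3)=-84, J_vv(-2)=72, J_vv(4)=-504.
Local minima occur where both diagonal entries positive: (-1, -2), (2, -2). Count: 2.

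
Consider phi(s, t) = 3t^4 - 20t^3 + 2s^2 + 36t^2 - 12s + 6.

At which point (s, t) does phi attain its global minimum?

(3, 0)

phi(s,t) separates as P(s) + Q(t) + 6, so its minimum is min P + min Q + 6.
P'(s) = 4s - 12 vanishes at s ∈ {3}; Q'(t) = 12t(t - 3)(t - 2) vanishes at t ∈ {0, 2, 3}.
Local minima of P (where P''>0): P(3)=-18. Local minima of Q: Q(0)=0, Q(3)=27.
So the global minimum of phi is P(3) + Q(0) + 6 = -18 + 0 + 6 = -12, attained at (3, 0).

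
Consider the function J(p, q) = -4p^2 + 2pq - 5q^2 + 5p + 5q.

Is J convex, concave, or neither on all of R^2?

concave

J is quadratic, so its Hessian is the constant matrix H = [[-8, 2], [2, -10]].
det(H) = 76, tr(H) = -18.
det(H) > 0 and tr(H) < 0, so H is negative definite everywhere: concave.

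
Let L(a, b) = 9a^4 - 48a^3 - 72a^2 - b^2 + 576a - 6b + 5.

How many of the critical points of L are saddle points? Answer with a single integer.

L separates as a function of a plus a function of b, so ∇L=0 decouples.
∂L/∂a = 36(a - 4)(a - 2)(a + 2) = 0 at a ∈ {-2, 2, 4}; ∂L/∂b = -2(b + 3) = 0 at b ∈ {-3}.
The Hessian is diagonal: diag(L_aa, L_bb). Second derivatives: L_aa(-2)=864, L_aa(2)=-288, L_aa(4)=432; L_bb(-3)=-2.
Saddle points occur where the two diagonal entries have opposite signs: (-2, -3), (4, -3). Count: 2.

2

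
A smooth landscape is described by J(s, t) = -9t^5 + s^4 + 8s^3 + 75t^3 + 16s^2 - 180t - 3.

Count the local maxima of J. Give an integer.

2

J separates as a function of s plus a function of t, so ∇J=0 decouples.
∂J/∂s = 4s(s + 2)(s + 4) = 0 at s ∈ {-4, -2, 0}; ∂J/∂t = -45(t - 2)(t - 1)(t + 1)(t + 2) = 0 at t ∈ {-2, -1, 1, 2}.
The Hessian is diagonal: diag(J_ss, J_tt). Second derivatives: J_ss(-4)=32, J_ss(-2)=-16, J_ss(0)=32; J_tt(-2)=540, J_tt(-1)=-270, J_tt(1)=270, J_tt(2)=-540.
Local maxima occur where both diagonal entries negative: (-2, -1), (-2, 2). Count: 2.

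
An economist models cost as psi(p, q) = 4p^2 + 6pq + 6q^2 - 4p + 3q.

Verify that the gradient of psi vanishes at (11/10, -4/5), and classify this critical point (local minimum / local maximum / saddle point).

∇psi = (8p + 6q - 4, 6p + 12q + 3); substituting (11/10, -4/5) gives ∇psi = (0, 0), so (11/10, -4/5) is indeed a critical point.
The Hessian of psi is constant: H = [[8, 6], [6, 12]].
det(H) = 8·12 − 6² = 60.
det(H) > 0 and tr(H) = 20 > 0, so H is positive definite and the point is a local minimum.

local minimum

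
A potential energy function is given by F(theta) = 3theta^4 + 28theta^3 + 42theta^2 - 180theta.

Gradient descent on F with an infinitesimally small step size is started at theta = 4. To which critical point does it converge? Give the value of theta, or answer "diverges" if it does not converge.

1

F'(theta) = 12(theta - 1)(theta + 3)(theta + 5), so F'(4) = 2268.
Gradient descent moves in the -F' direction, i.e. theta is decreasing.
The nearest critical point in that direction is theta = 1, where F'' = 288 > 0 (a local minimum). The iterate converges there.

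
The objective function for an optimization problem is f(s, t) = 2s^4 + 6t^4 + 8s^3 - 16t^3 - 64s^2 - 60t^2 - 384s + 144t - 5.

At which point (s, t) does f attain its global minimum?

(4, -2)

f(s,t) separates as P(s) + Q(t) − 5, so its minimum is min P + min Q − 5.
P'(s) = 8(s - 4)(s + 3)(s + 4) vanishes at s ∈ {-4, -3, 4}; Q'(t) = 24(t - 3)(t - 1)(t + 2) vanishes at t ∈ {-2, 1, 3}.
Local minima of P (where P''>0): P(-4)=512, P(4)=-1536. Local minima of Q: Q(-2)=-304, Q(3)=-54.
So the global minimum of f is P(4) + Q(-2) − 5 = -1536 − 304 − 5 = -1845, attained at (4, -2).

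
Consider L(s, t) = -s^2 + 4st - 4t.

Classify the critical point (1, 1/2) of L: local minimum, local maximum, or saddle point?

saddle point

The Hessian of L is constant: H = [[-2, 4], [4, 0]].
det(H) = (-2)·0 − 4² = -16.
Since det(H) < 0, H is indefinite and the critical point is a saddle point.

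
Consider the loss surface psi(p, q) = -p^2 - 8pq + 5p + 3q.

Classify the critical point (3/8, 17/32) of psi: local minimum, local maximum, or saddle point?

The Hessian of psi is constant: H = [[-2, -8], [-8, 0]].
det(H) = (-2)·0 − (-8)² = -64.
Since det(H) < 0, H is indefinite and the critical point is a saddle point.

saddle point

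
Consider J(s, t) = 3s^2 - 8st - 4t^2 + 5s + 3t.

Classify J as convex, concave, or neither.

neither

J is quadratic, so its Hessian is the constant matrix H = [[6, -8], [-8, -8]].
det(H) = -112, tr(H) = -2.
det(H) < 0, so H is indefinite: neither convex nor concave.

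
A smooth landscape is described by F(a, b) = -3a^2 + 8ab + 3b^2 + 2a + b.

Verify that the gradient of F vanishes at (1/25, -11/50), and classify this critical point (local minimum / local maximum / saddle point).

saddle point

∇F = (-6a + 8b + 2, 8a + 6b + 1); substituting (1/25, -11/50) gives ∇F = (0, 0), so (1/25, -11/50) is indeed a critical point.
The Hessian of F is constant: H = [[-6, 8], [8, 6]].
det(H) = (-6)·6 − 8² = -100.
Since det(H) < 0, H is indefinite and the critical point is a saddle point.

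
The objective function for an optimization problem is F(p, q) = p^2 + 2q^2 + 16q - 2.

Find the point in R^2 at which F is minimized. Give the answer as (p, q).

F(p,q) separates as A(p) + B(q) − 2, so its minimum is min A + min B − 2.
A'(p) = 2p vanishes at p ∈ {0}; B'(q) = 4q + 16 vanishes at q ∈ {-4}.
Local minima of A (where A''>0): A(0)=0. Local minima of B: B(-4)=-32.
So the global minimum of F is A(0) + B(-4) − 2 = 0 − 32 − 2 = -34, attained at (0, -4).

(0, -4)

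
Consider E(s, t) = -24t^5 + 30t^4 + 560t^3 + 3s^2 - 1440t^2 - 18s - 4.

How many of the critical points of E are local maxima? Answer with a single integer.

0

E separates as a function of s plus a function of t, so ∇E=0 decouples.
∂E/∂s = 6(s - 3) = 0 at s ∈ {3}; ∂E/∂t = -120t(t - 3)(t - 2)(t + 4) = 0 at t ∈ {-4, 0, 2, 3}.
The Hessian is diagonal: diag(E_ss, E_tt). Second derivatives: E_ss(3)=6; E_tt(-4)=20160, E_tt(0)=-2880, E_tt(2)=1440, E_tt(3)=-2520.
Local maxima occur where both diagonal entries negative: none. Count: 0.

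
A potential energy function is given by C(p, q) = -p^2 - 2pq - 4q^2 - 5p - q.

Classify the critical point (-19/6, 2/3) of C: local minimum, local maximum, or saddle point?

local maximum

The Hessian of C is constant: H = [[-2, -2], [-2, -8]].
det(H) = (-2)·(-8) − (-2)² = 12.
det(H) > 0 and tr(H) = -10 < 0, so H is negative definite and the point is a local maximum.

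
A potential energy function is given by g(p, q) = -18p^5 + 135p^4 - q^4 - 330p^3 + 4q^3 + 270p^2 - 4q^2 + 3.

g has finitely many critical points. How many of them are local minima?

g separates as a function of p plus a function of q, so ∇g=0 decouples.
∂g/∂p = -90p(p - 3)(p - 2)(p - 1) = 0 at p ∈ {0, 1, 2, 3}; ∂g/∂q = -4q(q - 2)(q - 1) = 0 at q ∈ {0, 1, 2}.
The Hessian is diagonal: diag(g_pp, g_qq). Second derivatives: g_pp(0)=540, g_pp(1)=-180, g_pp(2)=180, g_pp(3)=-540; g_qq(0)=-8, g_qq(1)=4, g_qq(2)=-8.
Local minima occur where both diagonal entries positive: (0, 1), (2, 1). Count: 2.

2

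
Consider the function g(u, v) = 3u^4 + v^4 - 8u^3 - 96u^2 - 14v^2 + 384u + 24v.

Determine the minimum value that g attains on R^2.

-1909

g(u,v) separates as P(u) + Q(v), so its minimum is min P + min Q.
P'(u) = 12(u - 4)(u - 2)(u + 4) vanishes at u ∈ {-4, 2, 4}; Q'(v) = 4(v - 2)(v - 1)(v + 3) vanishes at v ∈ {-3, 1, 2}.
Local minima of P (where P''>0): P(-4)=-1792, P(4)=256. Local minima of Q: Q(-3)=-117, Q(2)=8.
So the global minimum of g is P(-4) + Q(-3) = -1792 − 117 = -1909, attained at (-4, -3).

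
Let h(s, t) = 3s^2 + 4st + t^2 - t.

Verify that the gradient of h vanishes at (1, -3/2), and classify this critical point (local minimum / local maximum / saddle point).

saddle point

∇h = (6s + 4t, 4s + 2t - 1); substituting (1, -3/2) gives ∇h = (0, 0), so (1, -3/2) is indeed a critical point.
The Hessian of h is constant: H = [[6, 4], [4, 2]].
det(H) = 6·2 − 4² = -4.
Since det(H) < 0, H is indefinite and the critical point is a saddle point.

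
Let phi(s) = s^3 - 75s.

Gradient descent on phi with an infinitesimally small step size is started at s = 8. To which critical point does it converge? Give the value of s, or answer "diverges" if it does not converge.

5

phi'(s) = 3(s - 5)(s + 5), so phi'(8) = 117.
Gradient descent moves in the -phi' direction, i.e. s is decreasing.
The nearest critical point in that direction is s = 5, where phi'' = 30 > 0 (a local minimum). The iterate converges there.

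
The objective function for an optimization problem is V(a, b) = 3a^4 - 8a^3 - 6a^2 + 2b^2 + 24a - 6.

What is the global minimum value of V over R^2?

-25

V(a,b) separates as P(a) + Q(b) − 6, so its minimum is min P + min Q − 6.
P'(a) = 12(a - 2)(a - 1)(a + 1) vanishes at a ∈ {-1, 1, 2}; Q'(b) = 4b vanishes at b ∈ {0}.
Local minima of P (where P''>0): P(-1)=-19, P(2)=8. Local minima of Q: Q(0)=0.
So the global minimum of V is P(-1) + Q(0) − 6 = -19 + 0 − 6 = -25, attained at (-1, 0).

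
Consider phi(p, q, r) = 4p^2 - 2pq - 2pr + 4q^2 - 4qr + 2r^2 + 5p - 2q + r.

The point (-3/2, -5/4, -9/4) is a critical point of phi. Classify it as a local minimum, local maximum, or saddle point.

The Hessian is constant: H = [[8, -2, -2], [-2, 8, -4], [-2, -4, 4]].
Leading principal minors: Δ₁ = 8, Δ₂ = 60, Δ₃ = 48.
All leading minors are positive, so H is positive definite: a local minimum.

local minimum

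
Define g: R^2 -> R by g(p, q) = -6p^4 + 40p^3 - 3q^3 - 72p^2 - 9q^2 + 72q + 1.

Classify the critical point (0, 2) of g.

The mixed partial ∂²g/∂p∂q is 0, so the Hessian at any point is diag(g_pp, g_qq) = diag(24(-3p^2 + 10p - 6), -18(q + 1)).
At (0, 2): H = diag(-144, -54).
Both eigenvalues are negative, so H is negative definite: a local maximum.

local maximum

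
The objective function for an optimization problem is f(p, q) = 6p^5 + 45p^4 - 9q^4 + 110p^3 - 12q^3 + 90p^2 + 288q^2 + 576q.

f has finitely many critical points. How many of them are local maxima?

4

f separates as a function of p plus a function of q, so ∇f=0 decouples.
∂f/∂p = 30p(p + 1)(p + 2)(p + 3) = 0 at p ∈ {-3, -2, -1, 0}; ∂f/∂q = -36(q - 4)(q + 1)(q + 4) = 0 at q ∈ {-4, -1, 4}.
The Hessian is diagonal: diag(f_pp, f_qq). Second derivatives: f_pp(-3)=-180, f_pp(-2)=60, f_pp(-1)=-60, f_pp(0)=180; f_qq(-4)=-864, f_qq(-1)=540, f_qq(4)=-1440.
Local maxima occur where both diagonal entries negative: (-3, -4), (-3, 4), (-1, -4), (-1, 4). Count: 4.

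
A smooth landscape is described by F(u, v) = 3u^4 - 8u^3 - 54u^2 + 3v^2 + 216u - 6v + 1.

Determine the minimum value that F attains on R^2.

-677

F(u,v) separates as P(u) + Q(v) + 1, so its minimum is min P + min Q + 1.
P'(u) = 12(u - 3)(u - 2)(u + 3) vanishes at u ∈ {-3, 2, 3}; Q'(v) = 6v - 6 vanishes at v ∈ {1}.
Local minima of P (where P''>0): P(-3)=-675, P(3)=189. Local minima of Q: Q(1)=-3.
So the global minimum of F is P(-3) + Q(1) + 1 = -675 − 3 + 1 = -677, attained at (-3, 1).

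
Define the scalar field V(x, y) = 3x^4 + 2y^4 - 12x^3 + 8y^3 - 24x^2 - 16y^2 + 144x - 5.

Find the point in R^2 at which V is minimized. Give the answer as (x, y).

(-2, -4)

V(x,y) separates as P(x) + Q(y) − 5, so its minimum is min P + min Q − 5.
P'(x) = 12(x - 3)(x - 2)(x + 2) vanishes at x ∈ {-2, 2, 3}; Q'(y) = 8y(y - 1)(y + 4) vanishes at y ∈ {-4, 0, 1}.
Local minima of P (where P''>0): P(-2)=-240, P(3)=135. Local minima of Q: Q(-4)=-256, Q(1)=-6.
So the global minimum of V is P(-2) + Q(-4) − 5 = -240 − 256 − 5 = -501, attained at (-2, -4).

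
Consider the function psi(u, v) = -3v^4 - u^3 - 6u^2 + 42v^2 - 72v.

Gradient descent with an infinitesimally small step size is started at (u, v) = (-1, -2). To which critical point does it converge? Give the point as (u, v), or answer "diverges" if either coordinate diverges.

(-4, 1)

psi is separable, so gradient descent decouples: u follows -∂psi/∂u, v follows -∂psi/∂v.
∂psi/∂u = -3u(u + 4); at u=-1 this is 9, so u decreases.
∂psi/∂v = -12(v - 2)(v - 1)(v + 3); at v=-2 this is -144, so v increases.
u converges to its nearest critical value -4 (a local min of the u-part); v converges to 1. The iterate converges to (-4, 1).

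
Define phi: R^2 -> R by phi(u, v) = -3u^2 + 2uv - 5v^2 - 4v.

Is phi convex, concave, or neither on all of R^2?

concave

phi is quadratic, so its Hessian is the constant matrix H = [[-6, 2], [2, -10]].
det(H) = 56, tr(H) = -16.
det(H) > 0 and tr(H) < 0, so H is negative definite everywhere: concave.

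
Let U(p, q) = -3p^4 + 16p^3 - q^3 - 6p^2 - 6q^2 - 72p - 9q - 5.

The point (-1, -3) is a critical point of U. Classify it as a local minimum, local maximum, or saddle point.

The mixed partial ∂²U/∂p∂q is 0, so the Hessian at any point is diag(U_pp, U_qq) = diag(12(-3p^2 + 8p - 1), -6(q + 2)).
At (-1, -3): H = diag(-144, 6).
The eigenvalues have opposite signs, so H is indefinite: a saddle point.

saddle point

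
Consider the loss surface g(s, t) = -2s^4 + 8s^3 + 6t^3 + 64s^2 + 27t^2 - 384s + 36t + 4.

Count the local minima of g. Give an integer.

1

g separates as a function of s plus a function of t, so ∇g=0 decouples.
∂g/∂s = -8(s - 4)(s - 3)(s + 4) = 0 at s ∈ {-4, 3, 4}; ∂g/∂t = 18(t + 1)(t + 2) = 0 at t ∈ {-2, -1}.
The Hessian is diagonal: diag(g_ss, g_tt). Second derivatives: g_ss(-4)=-448, g_ss(3)=56, g_ss(4)=-64; g_tt(-2)=-18, g_tt(-1)=18.
Local minima occur where both diagonal entries positive: (3, -1). Count: 1.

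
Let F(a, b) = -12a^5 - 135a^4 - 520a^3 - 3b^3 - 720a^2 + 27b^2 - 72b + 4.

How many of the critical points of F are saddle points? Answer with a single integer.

4

F separates as a function of a plus a function of b, so ∇F=0 decouples.
∂F/∂a = -60a(a + 2)(a + 3)(a + 4) = 0 at a ∈ {-4, -3, -2, 0}; ∂F/∂b = -9(b - 4)(b - 2) = 0 at b ∈ {2, 4}.
The Hessian is diagonal: diag(F_aa, F_bb). Second derivatives: F_aa(-4)=480, F_aa(-3)=-180, F_aa(-2)=240, F_aa(0)=-1440; F_bb(2)=18, F_bb(4)=-18.
Saddle points occur where the two diagonal entries have opposite signs: (-4, 4), (-3, 2), (-2, 4), (0, 2). Count: 4.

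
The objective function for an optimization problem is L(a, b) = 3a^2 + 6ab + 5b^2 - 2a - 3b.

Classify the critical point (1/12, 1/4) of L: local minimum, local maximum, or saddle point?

The Hessian of L is constant: H = [[6, 6], [6, 10]].
det(H) = 6·10 − 6² = 24.
det(H) > 0 and tr(H) = 16 > 0, so H is positive definite and the point is a local minimum.

local minimum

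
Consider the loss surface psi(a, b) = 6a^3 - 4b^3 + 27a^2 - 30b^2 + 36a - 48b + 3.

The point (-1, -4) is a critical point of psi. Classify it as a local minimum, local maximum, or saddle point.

The mixed partial ∂²psi/∂a∂b is 0, so the Hessian at any point is diag(psi_aa, psi_bb) = diag(18(2a + 3), -12(2b + 5)).
At (-1, -4): H = diag(18, 36).
Both eigenvalues are positive, so H is positive definite: a local minimum.

local minimum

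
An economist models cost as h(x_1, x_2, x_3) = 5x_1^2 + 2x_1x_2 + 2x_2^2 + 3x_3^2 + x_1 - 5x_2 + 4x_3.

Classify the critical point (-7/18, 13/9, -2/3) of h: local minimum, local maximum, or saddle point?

The Hessian is constant: H = [[10, 2, 0], [2, 4, 0], [0, 0, 6]].
Leading principal minors: Δ₁ = 10, Δ₂ = 36, Δ₃ = 216.
All leading minors are positive, so H is positive definite: a local minimum.

local minimum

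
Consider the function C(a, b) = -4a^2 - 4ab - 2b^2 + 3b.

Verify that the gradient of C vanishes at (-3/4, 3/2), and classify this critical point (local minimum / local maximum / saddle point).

∇C = (-8a - 4b, -4a - 4b + 3); substituting (-3/4, 3/2) gives ∇C = (0, 0), so (-3/4, 3/2) is indeed a critical point.
The Hessian of C is constant: H = [[-8, -4], [-4, -4]].
det(H) = (-8)·(-4) − (-4)² = 16.
det(H) > 0 and tr(H) = -12 < 0, so H is negative definite and the point is a local maximum.

local maximum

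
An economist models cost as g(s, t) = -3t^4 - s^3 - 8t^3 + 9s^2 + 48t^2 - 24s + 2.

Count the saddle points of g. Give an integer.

g separates as a function of s plus a function of t, so ∇g=0 decouples.
∂g/∂s = -3(s - 4)(s - 2) = 0 at s ∈ {2, 4}; ∂g/∂t = -12t(t - 2)(t + 4) = 0 at t ∈ {-4, 0, 2}.
The Hessian is diagonal: diag(g_ss, g_tt). Second derivatives: g_ss(2)=6, g_ss(4)=-6; g_tt(-4)=-288, g_tt(0)=96, g_tt(2)=-144.
Saddle points occur where the two diagonal entries have opposite signs: (2, -4), (2, 2), (4, 0). Count: 3.

3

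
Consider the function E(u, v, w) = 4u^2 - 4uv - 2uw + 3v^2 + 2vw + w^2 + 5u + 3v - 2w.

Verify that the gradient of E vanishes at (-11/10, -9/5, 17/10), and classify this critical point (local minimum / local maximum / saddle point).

local minimum

∇E = (8u - 4v - 2w + 5, -4u + 6v + 2w + 3, -2u + 2v + 2w - 2); substituting (-11/10, -9/5, 17/10) gives ∇E = (0, 0, 0), so (-11/10, -9/5, 17/10) is indeed a critical point.
The Hessian is constant: H = [[8, -4, -2], [-4, 6, 2], [-2, 2, 2]].
Leading principal minors: Δ₁ = 8, Δ₂ = 32, Δ₃ = 40.
All leading minors are positive, so H is positive definite: a local minimum.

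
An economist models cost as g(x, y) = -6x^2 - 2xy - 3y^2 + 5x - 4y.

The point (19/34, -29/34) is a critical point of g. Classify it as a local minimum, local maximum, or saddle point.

local maximum

The Hessian of g is constant: H = [[-12, -2], [-2, -6]].
det(H) = (-12)·(-6) − (-2)² = 68.
det(H) > 0 and tr(H) = -18 < 0, so H is negative definite and the point is a local maximum.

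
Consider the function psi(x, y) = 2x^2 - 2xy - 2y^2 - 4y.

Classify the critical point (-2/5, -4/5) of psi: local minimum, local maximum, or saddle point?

saddle point

The Hessian of psi is constant: H = [[4, -2], [-2, -4]].
det(H) = 4·(-4) − (-2)² = -20.
Since det(H) < 0, H is indefinite and the critical point is a saddle point.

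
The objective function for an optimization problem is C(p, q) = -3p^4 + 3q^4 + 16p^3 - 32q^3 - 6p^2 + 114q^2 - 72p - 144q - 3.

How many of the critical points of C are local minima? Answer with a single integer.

2

C separates as a function of p plus a function of q, so ∇C=0 decouples.
∂C/∂p = -12(p - 3)(p - 2)(p + 1) = 0 at p ∈ {-1, 2, 3}; ∂C/∂q = 12(q - 4)(q - 3)(q - 1) = 0 at q ∈ {1, 3, 4}.
The Hessian is diagonal: diag(C_pp, C_qq). Second derivatives: C_pp(-1)=-144, C_pp(2)=36, C_pp(3)=-48; C_qq(1)=72, C_qq(3)=-24, C_qq(4)=36.
Local minima occur where both diagonal entries positive: (2, 1), (2, 4). Count: 2.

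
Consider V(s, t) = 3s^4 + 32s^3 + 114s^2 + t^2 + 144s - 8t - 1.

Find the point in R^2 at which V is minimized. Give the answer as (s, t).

(-1, 4)

V(s,t) separates as P(s) + Q(t) − 1, so its minimum is min P + min Q − 1.
P'(s) = 12(s + 1)(s + 3)(s + 4) vanishes at s ∈ {-4, -3, -1}; Q'(t) = 2(t - 4) vanishes at t ∈ {4}.
Local minima of P (where P''>0): P(-4)=-32, P(-1)=-59. Local minima of Q: Q(4)=-16.
So the global minimum of V is P(-1) + Q(4) − 1 = -59 − 16 − 1 = -76, attained at (-1, 4).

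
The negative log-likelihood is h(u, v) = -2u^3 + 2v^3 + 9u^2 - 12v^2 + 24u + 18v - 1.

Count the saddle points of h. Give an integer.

2

h separates as a function of u plus a function of v, so ∇h=0 decouples.
∂h/∂u = -6(u - 4)(u + 1) = 0 at u ∈ {-1, 4}; ∂h/∂v = 6(v - 3)(v - 1) = 0 at v ∈ {1, 3}.
The Hessian is diagonal: diag(h_uu, h_vv). Second derivatives: h_uu(-1)=30, h_uu(4)=-30; h_vv(1)=-12, h_vv(3)=12.
Saddle points occur where the two diagonal entries have opposite signs: (-1, 1), (4, 3). Count: 2.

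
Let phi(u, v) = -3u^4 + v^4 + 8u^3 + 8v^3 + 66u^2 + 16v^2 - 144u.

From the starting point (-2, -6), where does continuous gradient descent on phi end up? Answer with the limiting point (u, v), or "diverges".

phi is separable, so gradient descent decouples: u follows -∂phi/∂u, v follows -∂phi/∂v.
∂phi/∂u = -12(u - 4)(u - 1)(u + 3); at u=-2 this is -216, so u increases.
∂phi/∂v = 4v(v + 2)(v + 4); at v=-6 this is -192, so v increases.
u converges to its nearest critical value 1 (a local min of the u-part); v converges to -4. The iterate converges to (1, -4).

(1, -4)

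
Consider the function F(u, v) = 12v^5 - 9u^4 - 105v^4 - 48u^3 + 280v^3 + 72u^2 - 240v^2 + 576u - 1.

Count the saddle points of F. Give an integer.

6

F separates as a function of u plus a function of v, so ∇F=0 decouples.
∂F/∂u = -36(u - 2)(u + 2)(u + 4) = 0 at u ∈ {-4, -2, 2}; ∂F/∂v = 60v(v - 4)(v - 2)(v - 1) = 0 at v ∈ {0, 1, 2, 4}.
The Hessian is diagonal: diag(F_uu, F_vv). Second derivatives: F_uu(-4)=-432, F_uu(-2)=288, F_uu(2)=-864; F_vv(0)=-480, F_vv(1)=180, F_vv(2)=-240, F_vv(4)=1440.
Saddle points occur where the two diagonal entries have opposite signs: (-4, 1), (-4, 4), (-2, 0), (-2, 2), (2, 1), (2, 4). Count: 6.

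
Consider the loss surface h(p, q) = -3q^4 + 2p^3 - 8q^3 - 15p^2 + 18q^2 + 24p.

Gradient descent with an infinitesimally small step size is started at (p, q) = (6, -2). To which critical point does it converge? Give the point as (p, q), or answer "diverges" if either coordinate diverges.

h is separable, so gradient descent decouples: p follows -∂h/∂p, q follows -∂h/∂q.
∂h/∂p = 6(p - 4)(p - 1); at p=6 this is 60, so p decreases.
∂h/∂q = -12q(q - 1)(q + 3); at q=-2 this is -72, so q increases.
p converges to its nearest critical value 4 (a local min of the p-part); q converges to 0. The iterate converges to (4, 0).

(4, 0)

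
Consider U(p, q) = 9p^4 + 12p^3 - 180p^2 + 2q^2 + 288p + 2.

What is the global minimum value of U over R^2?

U(p,q) separates as A(p) + B(q) + 2, so its minimum is min A + min B + 2.
A'(p) = 36(p - 2)(p - 1)(p + 4) vanishes at p ∈ {-4, 1, 2}; B'(q) = 4q vanishes at q ∈ {0}.
Local minima of A (where A''>0): A(-4)=-2496, A(2)=96. Local minima of B: B(0)=0.
So the global minimum of U is A(-4) + B(0) + 2 = -2496 + 0 + 2 = -2494, attained at (-4, 0).

-2494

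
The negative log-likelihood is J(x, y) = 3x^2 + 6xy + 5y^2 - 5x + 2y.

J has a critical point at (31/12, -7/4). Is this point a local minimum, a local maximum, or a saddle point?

local minimum

The Hessian of J is constant: H = [[6, 6], [6, 10]].
det(H) = 6·10 − 6² = 24.
det(H) > 0 and tr(H) = 16 > 0, so H is positive definite and the point is a local minimum.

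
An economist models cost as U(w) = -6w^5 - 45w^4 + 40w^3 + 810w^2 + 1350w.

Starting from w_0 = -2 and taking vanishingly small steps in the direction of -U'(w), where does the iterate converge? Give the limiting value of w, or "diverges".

U'(w) = -30(w - 3)(w + 1)(w + 3)(w + 5), so U'(-2) = -450.
Gradient descent moves in the -U' direction, i.e. w is increasing.
The nearest critical point in that direction is w = -1, where U'' = 960 > 0 (a local minimum). The iterate converges there.

-1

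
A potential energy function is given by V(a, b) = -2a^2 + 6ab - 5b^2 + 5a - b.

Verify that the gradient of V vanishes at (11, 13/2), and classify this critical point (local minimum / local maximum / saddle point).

∇V = (-4a + 6b + 5, 6a - 10b - 1); substituting (11, 13/2) gives ∇V = (0, 0), so (11, 13/2) is indeed a critical point.
The Hessian of V is constant: H = [[-4, 6], [6, -10]].
det(H) = (-4)·(-10) − 6² = 4.
det(H) > 0 and tr(H) = -14 < 0, so H is negative definite and the point is a local maximum.

local maximum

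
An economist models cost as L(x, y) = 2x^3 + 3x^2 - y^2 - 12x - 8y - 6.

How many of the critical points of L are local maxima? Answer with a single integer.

L separates as a function of x plus a function of y, so ∇L=0 decouples.
∂L/∂x = 6(x - 1)(x + 2) = 0 at x ∈ {-2, 1}; ∂L/∂y = -2(y + 4) = 0 at y ∈ {-4}.
The Hessian is diagonal: diag(L_xx, L_yy). Second derivatives: L_xx(-2)=-18, L_xx(1)=18; L_yy(-4)=-2.
Local maxima occur where both diagonal entries negative: (-2, -4). Count: 1.

1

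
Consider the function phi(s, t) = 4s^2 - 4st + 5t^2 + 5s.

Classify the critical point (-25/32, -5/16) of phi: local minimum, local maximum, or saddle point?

local minimum

The Hessian of phi is constant: H = [[8, -4], [-4, 10]].
det(H) = 8·10 − (-4)² = 64.
det(H) > 0 and tr(H) = 18 > 0, so H is positive definite and the point is a local minimum.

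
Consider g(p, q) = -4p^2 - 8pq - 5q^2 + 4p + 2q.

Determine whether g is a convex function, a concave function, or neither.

concave

g is quadratic, so its Hessian is the constant matrix H = [[-8, -8], [-8, -10]].
det(H) = 16, tr(H) = -18.
det(H) > 0 and tr(H) < 0, so H is negative definite everywhere: concave.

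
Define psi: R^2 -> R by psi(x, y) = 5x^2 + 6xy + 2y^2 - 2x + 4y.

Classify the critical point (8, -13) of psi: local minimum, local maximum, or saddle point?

local minimum

The Hessian of psi is constant: H = [[10, 6], [6, 4]].
det(H) = 10·4 − 6² = 4.
det(H) > 0 and tr(H) = 14 > 0, so H is positive definite and the point is a local minimum.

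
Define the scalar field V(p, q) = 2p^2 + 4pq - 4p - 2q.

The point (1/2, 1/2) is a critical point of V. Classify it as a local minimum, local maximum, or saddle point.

saddle point

The Hessian of V is constant: H = [[4, 4], [4, 0]].
det(H) = 4·0 − 4² = -16.
Since det(H) < 0, H is indefinite and the critical point is a saddle point.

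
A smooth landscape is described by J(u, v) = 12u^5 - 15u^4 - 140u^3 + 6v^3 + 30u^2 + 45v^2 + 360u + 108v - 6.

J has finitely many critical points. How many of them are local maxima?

J separates as a function of u plus a function of v, so ∇J=0 decouples.
∂J/∂u = 60(u - 3)(u - 1)(u + 1)(u + 2) = 0 at u ∈ {-2, -1, 1, 3}; ∂J/∂v = 18(v + 2)(v + 3) = 0 at v ∈ {-3, -2}.
The Hessian is diagonal: diag(J_uu, J_vv). Second derivatives: J_uu(-2)=-900, J_uu(-1)=480, J_uu(1)=-720, J_uu(3)=2400; J_vv(-3)=-18, J_vv(-2)=18.
Local maxima occur where both diagonal entries negative: (-2, -3), (1, -3). Count: 2.

2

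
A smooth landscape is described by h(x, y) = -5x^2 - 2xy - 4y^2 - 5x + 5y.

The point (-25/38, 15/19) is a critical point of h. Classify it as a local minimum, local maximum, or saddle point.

The Hessian of h is constant: H = [[-10, -2], [-2, -8]].
det(H) = (-10)·(-8) − (-2)² = 76.
det(H) > 0 and tr(H) = -18 < 0, so H is negative definite and the point is a local maximum.

local maximum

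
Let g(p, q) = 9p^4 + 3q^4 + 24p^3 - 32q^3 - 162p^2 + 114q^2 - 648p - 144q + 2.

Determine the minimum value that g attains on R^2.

g(p,q) separates as A(p) + B(q) + 2, so its minimum is min A + min B + 2.
A'(p) = 36(p - 3)(p + 2)(p + 3) vanishes at p ∈ {-3, -2, 3}; B'(q) = 12(q - 4)(q - 3)(q - 1) vanishes at q ∈ {1, 3, 4}.
Local minima of A (where A''>0): A(-3)=567, A(3)=-2025. Local minima of B: B(1)=-59, B(4)=-32.
So the global minimum of g is A(3) + B(1) + 2 = -2025 − 59 + 2 = -2082, attained at (3, 1).

-2082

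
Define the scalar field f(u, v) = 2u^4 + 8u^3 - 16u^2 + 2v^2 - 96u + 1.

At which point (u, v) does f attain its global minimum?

f(u,v) separates as P(u) + Q(v) + 1, so its minimum is min P + min Q + 1.
P'(u) = 8(u - 2)(u + 2)(u + 3) vanishes at u ∈ {-3, -2, 2}; Q'(v) = 4v vanishes at v ∈ {0}.
Local minima of P (where P''>0): P(-3)=90, P(2)=-160. Local minima of Q: Q(0)=0.
So the global minimum of f is P(2) + Q(0) + 1 = -160 + 0 + 1 = -159, attained at (2, 0).

(2, 0)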